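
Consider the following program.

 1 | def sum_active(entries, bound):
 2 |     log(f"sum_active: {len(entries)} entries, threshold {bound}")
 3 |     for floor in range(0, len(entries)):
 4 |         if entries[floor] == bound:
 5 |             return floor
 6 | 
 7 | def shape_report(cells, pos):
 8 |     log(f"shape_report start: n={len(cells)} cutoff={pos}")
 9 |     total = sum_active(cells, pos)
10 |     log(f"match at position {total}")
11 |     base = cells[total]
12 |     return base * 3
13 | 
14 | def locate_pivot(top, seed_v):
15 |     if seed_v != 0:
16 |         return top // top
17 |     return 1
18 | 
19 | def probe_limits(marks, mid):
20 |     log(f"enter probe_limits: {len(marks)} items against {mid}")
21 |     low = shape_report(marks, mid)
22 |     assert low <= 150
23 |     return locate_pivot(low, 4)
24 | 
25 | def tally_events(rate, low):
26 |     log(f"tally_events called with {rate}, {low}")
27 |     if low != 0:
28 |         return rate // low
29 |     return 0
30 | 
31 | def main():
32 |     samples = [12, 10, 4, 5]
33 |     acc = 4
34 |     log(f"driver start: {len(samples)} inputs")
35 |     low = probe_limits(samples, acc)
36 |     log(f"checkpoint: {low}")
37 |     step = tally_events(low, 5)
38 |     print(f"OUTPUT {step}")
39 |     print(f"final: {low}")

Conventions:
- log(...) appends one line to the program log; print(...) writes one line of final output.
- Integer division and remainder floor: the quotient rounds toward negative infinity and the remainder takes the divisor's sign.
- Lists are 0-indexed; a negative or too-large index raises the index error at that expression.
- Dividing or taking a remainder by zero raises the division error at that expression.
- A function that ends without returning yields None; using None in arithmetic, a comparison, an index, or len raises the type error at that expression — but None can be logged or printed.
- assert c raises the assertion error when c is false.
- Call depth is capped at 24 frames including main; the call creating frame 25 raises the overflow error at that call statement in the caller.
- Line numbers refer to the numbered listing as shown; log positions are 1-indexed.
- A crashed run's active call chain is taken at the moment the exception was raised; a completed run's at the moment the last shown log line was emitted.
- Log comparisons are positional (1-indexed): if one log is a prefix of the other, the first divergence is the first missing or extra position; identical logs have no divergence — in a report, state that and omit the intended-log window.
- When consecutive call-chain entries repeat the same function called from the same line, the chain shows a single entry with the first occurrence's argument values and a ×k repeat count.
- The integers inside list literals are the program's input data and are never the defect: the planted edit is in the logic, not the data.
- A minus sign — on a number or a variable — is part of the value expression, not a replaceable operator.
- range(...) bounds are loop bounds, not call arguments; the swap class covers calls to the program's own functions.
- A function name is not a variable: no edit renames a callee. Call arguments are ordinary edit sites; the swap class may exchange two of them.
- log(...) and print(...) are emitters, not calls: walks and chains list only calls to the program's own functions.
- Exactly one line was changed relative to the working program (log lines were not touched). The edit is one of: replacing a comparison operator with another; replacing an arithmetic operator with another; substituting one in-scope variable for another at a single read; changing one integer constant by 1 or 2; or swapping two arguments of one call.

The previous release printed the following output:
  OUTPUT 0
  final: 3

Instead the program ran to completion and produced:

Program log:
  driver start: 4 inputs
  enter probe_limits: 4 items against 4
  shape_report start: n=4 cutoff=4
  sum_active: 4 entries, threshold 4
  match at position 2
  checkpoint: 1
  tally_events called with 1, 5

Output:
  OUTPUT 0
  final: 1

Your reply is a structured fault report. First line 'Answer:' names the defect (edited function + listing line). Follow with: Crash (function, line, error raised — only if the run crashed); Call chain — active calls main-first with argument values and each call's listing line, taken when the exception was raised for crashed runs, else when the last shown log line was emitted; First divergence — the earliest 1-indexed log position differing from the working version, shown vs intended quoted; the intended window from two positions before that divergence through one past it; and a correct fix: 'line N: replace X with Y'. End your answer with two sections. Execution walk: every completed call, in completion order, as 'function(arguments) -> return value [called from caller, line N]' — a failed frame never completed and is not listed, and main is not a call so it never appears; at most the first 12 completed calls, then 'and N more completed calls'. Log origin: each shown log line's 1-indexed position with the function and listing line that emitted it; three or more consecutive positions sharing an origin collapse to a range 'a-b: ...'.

Answer: the defect is in locate_pivot at line 16.
Core observation: The earliest visible damage is log position 6 — 'checkpoint: 1' rather than the intended 'checkpoint: 3'.
Call chain: main -> tally_events(1, 5) (called at line 37).
First divergence: position 6; shown 'checkpoint: 1' vs intended 'checkpoint: 3'.
Intended log window:
  4: sum_active: 4 entries, threshold 4
  5: match at position 2
  6: checkpoint: 3
  7: tally_events called with 3, 5
Execution walk:
  sum_active([12, 10, 4, 5], 4) -> 2  [called from shape_report, line 9]
  shape_report([12, 10, 4, 5], 4) -> 12  [called from probe_limits, line 21]
  locate_pivot(12, 4) -> 1  [called from probe_limits, line 23]
  probe_limits([12, 10, 4, 5], 4) -> 1  [called from main, line 35]
  tally_events(1, 5) -> 0  [called from main, line 37]
Log origins:
  1: emitted by main (line 34)
  2: emitted by probe_limits (line 20)
  3: emitted by shape_report (line 8)
  4: emitted by sum_active (line 2)
  5: emitted by shape_report (line 10)
  6: emitted by main (line 36)
  7: emitted by tally_events (line 26)
A correct fix: line 16: replace `top // top` with `top // seed_v`.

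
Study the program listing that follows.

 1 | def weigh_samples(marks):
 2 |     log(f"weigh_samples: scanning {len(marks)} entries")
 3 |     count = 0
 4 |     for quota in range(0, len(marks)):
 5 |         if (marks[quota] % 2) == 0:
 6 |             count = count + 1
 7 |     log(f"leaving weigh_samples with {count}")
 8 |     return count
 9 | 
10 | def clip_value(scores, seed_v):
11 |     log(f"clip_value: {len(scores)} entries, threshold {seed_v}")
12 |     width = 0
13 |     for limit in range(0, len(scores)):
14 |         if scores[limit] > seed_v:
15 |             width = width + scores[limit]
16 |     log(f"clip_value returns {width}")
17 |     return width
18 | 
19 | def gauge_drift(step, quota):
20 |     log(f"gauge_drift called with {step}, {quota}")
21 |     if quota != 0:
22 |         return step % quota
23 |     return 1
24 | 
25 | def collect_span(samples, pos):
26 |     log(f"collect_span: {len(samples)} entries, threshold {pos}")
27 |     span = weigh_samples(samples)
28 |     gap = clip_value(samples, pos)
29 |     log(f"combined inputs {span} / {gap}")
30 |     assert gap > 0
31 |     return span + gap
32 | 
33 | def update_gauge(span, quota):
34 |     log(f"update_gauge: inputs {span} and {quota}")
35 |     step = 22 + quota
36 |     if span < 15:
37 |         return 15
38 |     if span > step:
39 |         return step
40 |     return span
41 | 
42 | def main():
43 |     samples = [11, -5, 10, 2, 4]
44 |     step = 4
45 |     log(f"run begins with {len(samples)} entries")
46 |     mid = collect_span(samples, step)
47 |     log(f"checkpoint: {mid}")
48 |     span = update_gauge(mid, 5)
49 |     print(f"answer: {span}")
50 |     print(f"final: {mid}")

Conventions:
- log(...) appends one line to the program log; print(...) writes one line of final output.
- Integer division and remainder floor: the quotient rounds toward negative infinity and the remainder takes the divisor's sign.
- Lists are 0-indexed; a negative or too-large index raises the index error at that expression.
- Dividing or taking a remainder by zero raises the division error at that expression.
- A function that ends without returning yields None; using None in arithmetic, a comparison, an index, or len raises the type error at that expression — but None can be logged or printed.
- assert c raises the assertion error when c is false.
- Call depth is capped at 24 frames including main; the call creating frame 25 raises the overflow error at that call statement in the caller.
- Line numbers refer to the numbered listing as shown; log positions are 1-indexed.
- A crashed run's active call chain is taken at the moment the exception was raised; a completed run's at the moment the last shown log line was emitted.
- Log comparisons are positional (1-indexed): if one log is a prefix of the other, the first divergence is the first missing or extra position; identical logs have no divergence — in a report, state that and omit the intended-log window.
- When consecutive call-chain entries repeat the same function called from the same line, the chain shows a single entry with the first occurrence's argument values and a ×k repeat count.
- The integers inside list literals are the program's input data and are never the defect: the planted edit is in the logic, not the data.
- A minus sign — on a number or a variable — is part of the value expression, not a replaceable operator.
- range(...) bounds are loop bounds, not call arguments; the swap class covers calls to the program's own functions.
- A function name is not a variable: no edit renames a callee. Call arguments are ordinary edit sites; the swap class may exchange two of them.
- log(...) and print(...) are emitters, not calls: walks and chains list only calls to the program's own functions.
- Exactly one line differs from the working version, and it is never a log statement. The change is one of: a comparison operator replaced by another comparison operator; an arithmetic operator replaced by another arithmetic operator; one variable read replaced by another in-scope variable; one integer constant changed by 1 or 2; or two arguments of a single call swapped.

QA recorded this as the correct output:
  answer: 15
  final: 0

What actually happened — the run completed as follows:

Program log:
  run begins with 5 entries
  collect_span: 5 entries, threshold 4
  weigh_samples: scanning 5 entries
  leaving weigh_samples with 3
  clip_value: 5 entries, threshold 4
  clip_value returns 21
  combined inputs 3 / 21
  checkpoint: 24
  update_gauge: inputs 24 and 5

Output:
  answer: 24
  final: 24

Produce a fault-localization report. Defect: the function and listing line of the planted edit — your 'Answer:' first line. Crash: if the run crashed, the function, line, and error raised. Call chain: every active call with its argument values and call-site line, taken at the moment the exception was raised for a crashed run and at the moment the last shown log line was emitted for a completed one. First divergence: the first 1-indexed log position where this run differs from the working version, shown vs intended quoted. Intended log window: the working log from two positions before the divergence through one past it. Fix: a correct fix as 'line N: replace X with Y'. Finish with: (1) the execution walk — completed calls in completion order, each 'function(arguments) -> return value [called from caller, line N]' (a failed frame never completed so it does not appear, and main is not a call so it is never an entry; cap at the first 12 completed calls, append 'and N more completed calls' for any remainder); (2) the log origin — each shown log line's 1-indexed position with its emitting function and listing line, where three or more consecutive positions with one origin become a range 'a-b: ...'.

Answer: the defect is in collect_span at line 31.
The tell: The log first diverges at position 8: the faulty run prints 'checkpoint: 24' where the working version prints 'checkpoint: 0'.
Call chain: main -> update_gauge(24, 5) (called at line 48).
First divergence: position 8 — the shown line 'checkpoint: 24' should read 'checkpoint: 0'.
Intended log window:
  6: clip_value returns 21
  7: combined inputs 3 / 21
  8: checkpoint: 0
  9: update_gauge: inputs 0 and 5
Execution walk:
  weigh_samples([11, -5, 10, 2, 4]) -> 3  [called from collect_span, line 27]
  clip_value([11, -5, 10, 2, 4], 4) -> 21  [called from collect_span, line 28]
  collect_span([11, -5, 10, 2, 4], 4) -> 24  [called from main, line 46]
  update_gauge(24, 5) -> 24  [called from main, line 48]
Log origin:
  1: from main, line 45
  2: from collect_span, line 26
  3: from weigh_samples, line 2
  4: from weigh_samples, line 7
  5: from clip_value, line 11
  6: from clip_value, line 16
  7: from collect_span, line 29
  8: from main, line 47
  9: from update_gauge, line 34
A correct fix: line 31: replace `+` with `//`.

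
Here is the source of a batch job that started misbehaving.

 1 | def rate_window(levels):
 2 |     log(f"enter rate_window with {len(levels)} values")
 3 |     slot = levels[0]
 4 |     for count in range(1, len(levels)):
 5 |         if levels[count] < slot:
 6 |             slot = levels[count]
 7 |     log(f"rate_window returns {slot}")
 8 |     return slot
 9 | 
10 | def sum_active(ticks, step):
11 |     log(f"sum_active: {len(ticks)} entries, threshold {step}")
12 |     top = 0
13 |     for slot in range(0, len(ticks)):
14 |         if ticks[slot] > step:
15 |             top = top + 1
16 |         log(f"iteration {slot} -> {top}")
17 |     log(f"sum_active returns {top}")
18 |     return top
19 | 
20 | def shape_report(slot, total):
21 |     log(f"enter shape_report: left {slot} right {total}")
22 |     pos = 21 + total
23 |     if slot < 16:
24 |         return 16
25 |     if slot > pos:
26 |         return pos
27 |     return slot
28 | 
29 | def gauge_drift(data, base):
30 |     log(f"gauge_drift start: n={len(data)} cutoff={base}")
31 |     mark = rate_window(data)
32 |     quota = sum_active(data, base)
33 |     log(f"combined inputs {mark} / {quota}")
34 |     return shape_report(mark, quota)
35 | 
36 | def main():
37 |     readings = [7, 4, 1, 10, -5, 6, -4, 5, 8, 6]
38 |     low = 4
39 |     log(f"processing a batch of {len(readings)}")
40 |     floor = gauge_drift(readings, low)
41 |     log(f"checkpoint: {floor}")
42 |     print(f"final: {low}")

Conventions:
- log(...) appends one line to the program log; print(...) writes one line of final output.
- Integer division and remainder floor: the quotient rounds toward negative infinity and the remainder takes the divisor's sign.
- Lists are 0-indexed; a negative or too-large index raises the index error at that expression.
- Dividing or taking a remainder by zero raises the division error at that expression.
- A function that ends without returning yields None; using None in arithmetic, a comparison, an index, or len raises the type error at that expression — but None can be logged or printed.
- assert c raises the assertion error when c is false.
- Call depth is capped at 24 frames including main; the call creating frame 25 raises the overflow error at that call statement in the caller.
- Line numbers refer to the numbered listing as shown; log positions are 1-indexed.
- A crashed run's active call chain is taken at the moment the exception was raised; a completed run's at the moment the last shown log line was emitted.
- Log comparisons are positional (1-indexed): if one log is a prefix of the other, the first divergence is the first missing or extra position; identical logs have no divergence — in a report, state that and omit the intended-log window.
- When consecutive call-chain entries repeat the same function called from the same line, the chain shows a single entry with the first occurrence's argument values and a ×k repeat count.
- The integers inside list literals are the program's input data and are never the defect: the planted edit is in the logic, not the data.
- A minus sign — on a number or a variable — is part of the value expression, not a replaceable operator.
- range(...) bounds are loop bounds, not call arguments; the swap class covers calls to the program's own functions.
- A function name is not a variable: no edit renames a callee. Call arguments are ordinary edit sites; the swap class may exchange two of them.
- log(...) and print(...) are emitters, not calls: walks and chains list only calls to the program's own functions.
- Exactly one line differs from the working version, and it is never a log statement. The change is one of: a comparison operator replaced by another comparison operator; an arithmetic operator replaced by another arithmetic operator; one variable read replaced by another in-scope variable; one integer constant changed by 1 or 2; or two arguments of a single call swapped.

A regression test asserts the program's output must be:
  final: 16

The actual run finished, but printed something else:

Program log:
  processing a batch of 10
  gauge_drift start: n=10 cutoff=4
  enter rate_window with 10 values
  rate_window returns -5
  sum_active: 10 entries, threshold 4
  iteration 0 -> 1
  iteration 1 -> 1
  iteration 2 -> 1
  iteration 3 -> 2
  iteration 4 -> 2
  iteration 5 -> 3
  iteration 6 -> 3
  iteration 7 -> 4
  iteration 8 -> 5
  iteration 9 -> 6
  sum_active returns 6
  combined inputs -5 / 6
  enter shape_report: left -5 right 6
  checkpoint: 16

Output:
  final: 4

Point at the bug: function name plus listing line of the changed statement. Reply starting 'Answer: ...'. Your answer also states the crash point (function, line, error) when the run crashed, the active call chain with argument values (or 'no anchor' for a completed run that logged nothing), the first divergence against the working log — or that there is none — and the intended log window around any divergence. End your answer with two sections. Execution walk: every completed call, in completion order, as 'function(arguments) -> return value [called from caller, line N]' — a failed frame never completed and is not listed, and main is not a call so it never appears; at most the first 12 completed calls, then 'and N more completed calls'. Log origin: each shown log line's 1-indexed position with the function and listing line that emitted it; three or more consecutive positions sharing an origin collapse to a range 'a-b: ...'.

Answer: the defect is in main at line 42.
The tell: Nothing in the log betrays the bug — only the output does.
Call chain: main.
First divergence: none (the log streams are identical).
Execution walk:
  rate_window([7, 4, 1, 10, -5, 6, -4, 5, 8, 6]) -> -5  [called from gauge_drift, line 31]
  sum_active([7, 4, 1, 10, -5, 6, -4, 5, 8, 6], 4) -> 6  [called from gauge_drift, line 32]
  shape_report(-5, 6) -> 16  [called from gauge_drift, line 34]
  gauge_drift([7, 4, 1, 10, -5, 6, -4, 5, 8, 6], 4) -> 16  [called from main, line 40]
Log origin:
  1: from main, line 39
  2: from gauge_drift, line 30
  3: from rate_window, line 2
  4: from rate_window, line 7
  5: from sum_active, line 11
  6-15: from sum_active, line 16
  16: from sum_active, line 17
  17: from gauge_drift, line 33
  18: from shape_report, line 21
  19: from main, line 41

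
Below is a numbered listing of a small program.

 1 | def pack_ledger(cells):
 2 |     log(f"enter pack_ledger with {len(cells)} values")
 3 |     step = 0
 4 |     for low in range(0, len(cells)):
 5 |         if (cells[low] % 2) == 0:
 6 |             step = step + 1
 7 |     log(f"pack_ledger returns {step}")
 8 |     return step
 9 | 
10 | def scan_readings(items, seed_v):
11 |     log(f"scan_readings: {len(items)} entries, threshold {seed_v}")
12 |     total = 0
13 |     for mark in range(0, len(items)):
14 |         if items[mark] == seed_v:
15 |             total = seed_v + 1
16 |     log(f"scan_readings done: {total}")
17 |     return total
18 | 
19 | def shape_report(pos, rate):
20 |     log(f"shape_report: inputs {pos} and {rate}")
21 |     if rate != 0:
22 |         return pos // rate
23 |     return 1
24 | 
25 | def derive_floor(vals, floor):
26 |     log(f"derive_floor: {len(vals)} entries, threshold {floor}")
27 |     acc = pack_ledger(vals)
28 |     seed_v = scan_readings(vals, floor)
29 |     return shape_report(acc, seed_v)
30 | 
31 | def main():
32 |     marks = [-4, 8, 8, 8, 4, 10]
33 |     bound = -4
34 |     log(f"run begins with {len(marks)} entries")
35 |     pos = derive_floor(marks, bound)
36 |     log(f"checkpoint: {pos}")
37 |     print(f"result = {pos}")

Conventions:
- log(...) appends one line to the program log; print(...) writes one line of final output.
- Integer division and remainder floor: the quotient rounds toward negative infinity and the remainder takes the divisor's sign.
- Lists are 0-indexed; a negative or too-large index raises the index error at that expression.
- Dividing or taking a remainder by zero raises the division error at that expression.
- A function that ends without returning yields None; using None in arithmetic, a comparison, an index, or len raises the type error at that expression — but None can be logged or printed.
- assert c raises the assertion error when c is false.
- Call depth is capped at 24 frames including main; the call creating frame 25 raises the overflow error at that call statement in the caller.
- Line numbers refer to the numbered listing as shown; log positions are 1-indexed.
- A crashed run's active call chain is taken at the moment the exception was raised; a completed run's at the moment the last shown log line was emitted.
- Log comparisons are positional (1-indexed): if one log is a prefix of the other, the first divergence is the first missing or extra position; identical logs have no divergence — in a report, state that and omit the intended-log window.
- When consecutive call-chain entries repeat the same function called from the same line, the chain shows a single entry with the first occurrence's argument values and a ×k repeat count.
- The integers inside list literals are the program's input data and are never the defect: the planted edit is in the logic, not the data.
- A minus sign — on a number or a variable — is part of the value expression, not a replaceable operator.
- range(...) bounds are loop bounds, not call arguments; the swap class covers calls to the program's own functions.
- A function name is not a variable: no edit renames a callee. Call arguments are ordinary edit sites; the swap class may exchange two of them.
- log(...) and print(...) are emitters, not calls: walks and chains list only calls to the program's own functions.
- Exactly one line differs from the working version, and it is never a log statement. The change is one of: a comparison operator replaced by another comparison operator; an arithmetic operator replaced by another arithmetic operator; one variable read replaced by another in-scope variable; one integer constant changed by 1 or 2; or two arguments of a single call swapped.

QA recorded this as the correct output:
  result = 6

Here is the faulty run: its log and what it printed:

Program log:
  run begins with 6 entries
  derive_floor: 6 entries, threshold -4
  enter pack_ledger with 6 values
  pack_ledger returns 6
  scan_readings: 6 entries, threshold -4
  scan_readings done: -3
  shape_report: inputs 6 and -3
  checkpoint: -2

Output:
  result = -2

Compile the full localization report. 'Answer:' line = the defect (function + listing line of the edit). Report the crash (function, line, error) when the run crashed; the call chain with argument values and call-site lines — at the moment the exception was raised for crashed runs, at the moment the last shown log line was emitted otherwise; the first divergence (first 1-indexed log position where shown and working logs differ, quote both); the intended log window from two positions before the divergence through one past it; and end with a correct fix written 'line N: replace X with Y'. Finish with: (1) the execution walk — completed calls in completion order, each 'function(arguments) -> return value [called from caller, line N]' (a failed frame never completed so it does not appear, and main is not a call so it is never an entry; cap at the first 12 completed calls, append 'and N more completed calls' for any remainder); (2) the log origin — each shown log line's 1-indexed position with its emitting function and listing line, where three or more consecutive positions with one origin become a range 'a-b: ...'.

Answer: the defect is in scan_readings at line 15.
Core observation: The log first diverges at position 6: the faulty run prints 'scan_readings done: -3' where the working version prints 'scan_readings done: 1'.
Call chain: main.
First divergence: position 6 — shown 'scan_readings done: -3', intended 'scan_readings done: 1'.
Intended log window:
  4: pack_ledger returns 6
  5: scan_readings: 6 entries, threshold -4
  6: scan_readings done: 1
  7: shape_report: inputs 6 and 1
Execution walk:
  pack_ledger([-4, 8, 8, 8, 4, 10]) -> 6  [called from derive_floor, line 27]
  scan_readings([-4, 8, 8, 8, 4, 10], -4) -> -3  [called from derive_floor, line 28]
  shape_report(6, -3) -> -2  [called from derive_floor, line 29]
  derive_floor([-4, 8, 8, 8, 4, 10], -4) -> -2  [called from main, line 35]
Log origin:
  1: logged in main at line 34
  2: logged in derive_floor at line 26
  3: logged in pack_ledger at line 2
  4: logged in pack_ledger at line 7
  5: logged in scan_readings at line 11
  6: logged in scan_readings at line 16
  7: logged in shape_report at line 20
  8: logged in main at line 36
A correct fix: line 15: replace `seed_v` with `total`.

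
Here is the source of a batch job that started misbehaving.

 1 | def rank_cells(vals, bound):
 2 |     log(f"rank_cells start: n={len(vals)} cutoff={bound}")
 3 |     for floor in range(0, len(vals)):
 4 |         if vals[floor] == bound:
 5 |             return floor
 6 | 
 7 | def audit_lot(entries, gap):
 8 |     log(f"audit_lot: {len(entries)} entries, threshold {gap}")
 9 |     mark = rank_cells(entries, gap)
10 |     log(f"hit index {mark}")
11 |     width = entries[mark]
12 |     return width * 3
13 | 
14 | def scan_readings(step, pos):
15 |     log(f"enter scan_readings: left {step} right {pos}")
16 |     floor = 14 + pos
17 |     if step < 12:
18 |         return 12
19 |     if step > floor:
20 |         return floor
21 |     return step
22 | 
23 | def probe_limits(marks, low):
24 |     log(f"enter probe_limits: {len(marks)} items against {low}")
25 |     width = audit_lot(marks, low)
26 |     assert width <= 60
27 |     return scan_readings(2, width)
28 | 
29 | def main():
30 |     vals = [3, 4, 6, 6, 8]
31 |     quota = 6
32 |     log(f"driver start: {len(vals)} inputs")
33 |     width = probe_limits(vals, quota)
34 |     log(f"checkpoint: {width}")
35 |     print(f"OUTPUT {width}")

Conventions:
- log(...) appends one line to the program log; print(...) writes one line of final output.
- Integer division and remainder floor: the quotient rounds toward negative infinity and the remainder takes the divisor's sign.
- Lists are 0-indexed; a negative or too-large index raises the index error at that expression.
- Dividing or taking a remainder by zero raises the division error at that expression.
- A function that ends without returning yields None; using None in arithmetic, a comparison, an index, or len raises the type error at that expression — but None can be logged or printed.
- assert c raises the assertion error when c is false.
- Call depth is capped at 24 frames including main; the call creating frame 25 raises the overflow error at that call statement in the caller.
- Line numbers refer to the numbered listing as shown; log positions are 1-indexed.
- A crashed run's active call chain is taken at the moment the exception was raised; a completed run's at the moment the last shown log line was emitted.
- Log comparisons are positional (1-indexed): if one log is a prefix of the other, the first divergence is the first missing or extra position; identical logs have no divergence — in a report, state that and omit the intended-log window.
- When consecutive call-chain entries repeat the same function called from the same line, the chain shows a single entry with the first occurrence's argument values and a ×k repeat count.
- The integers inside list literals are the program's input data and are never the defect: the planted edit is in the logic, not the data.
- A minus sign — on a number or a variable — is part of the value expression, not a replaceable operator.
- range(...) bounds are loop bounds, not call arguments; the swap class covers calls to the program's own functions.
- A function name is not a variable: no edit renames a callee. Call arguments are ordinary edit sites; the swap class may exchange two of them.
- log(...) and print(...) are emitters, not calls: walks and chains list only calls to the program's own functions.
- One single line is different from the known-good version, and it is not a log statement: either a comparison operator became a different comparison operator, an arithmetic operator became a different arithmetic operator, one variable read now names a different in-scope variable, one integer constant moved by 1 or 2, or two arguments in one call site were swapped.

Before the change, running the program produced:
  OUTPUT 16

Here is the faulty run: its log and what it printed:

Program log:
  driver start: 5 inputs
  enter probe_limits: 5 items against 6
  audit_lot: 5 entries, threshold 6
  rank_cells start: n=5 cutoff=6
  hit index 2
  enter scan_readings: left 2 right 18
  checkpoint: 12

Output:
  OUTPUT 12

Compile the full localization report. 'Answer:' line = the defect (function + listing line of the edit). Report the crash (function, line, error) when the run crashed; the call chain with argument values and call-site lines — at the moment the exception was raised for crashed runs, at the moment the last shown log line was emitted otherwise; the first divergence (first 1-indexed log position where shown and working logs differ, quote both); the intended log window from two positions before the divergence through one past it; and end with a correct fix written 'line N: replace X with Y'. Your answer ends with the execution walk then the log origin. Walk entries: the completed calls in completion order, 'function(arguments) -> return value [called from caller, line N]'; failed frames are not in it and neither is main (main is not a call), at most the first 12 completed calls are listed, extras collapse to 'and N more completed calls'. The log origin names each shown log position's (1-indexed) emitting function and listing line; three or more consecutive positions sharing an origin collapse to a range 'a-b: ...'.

Answer: the defect is in probe_limits at line 27.
Key observation: Log line 6 is where behavior first shows: 'enter scan_readings: left 2 right 18' appears instead of 'enter scan_readings: left 18 right 2'.
Call chain: main.
First divergence: position 6 — the shown line 'enter scan_readings: left 2 right 18' should read 'enter scan_readings: left 18 right 2'.
Intended log window:
  4: rank_cells start: n=5 cutoff=6
  5: hit index 2
  6: enter scan_readings: left 18 right 2
  7: checkpoint: 16
Execution walk:
  rank_cells([3, 4, 6, 6, 8], 6) -> 2  [called from audit_lot, line 9]
  audit_lot([3, 4, 6, 6, 8], 6) -> 18  [called from probe_limits, line 25]
  scan_readings(2, 18) -> 12  [called from probe_limits, line 27]
  probe_limits([3, 4, 6, 6, 8], 6) -> 12  [called from main, line 33]
Origin of each log line:
  1: emitted by main (line 32)
  2: emitted by probe_limits (line 24)
  3: emitted by audit_lot (line 8)
  4: emitted by rank_cells (line 2)
  5: emitted by audit_lot (line 10)
  6: emitted by scan_readings (line 15)
  7: emitted by main (line 34)
A correct fix: line 27: replace `scan_readings(2, width)` with `scan_readings(width, 2)`.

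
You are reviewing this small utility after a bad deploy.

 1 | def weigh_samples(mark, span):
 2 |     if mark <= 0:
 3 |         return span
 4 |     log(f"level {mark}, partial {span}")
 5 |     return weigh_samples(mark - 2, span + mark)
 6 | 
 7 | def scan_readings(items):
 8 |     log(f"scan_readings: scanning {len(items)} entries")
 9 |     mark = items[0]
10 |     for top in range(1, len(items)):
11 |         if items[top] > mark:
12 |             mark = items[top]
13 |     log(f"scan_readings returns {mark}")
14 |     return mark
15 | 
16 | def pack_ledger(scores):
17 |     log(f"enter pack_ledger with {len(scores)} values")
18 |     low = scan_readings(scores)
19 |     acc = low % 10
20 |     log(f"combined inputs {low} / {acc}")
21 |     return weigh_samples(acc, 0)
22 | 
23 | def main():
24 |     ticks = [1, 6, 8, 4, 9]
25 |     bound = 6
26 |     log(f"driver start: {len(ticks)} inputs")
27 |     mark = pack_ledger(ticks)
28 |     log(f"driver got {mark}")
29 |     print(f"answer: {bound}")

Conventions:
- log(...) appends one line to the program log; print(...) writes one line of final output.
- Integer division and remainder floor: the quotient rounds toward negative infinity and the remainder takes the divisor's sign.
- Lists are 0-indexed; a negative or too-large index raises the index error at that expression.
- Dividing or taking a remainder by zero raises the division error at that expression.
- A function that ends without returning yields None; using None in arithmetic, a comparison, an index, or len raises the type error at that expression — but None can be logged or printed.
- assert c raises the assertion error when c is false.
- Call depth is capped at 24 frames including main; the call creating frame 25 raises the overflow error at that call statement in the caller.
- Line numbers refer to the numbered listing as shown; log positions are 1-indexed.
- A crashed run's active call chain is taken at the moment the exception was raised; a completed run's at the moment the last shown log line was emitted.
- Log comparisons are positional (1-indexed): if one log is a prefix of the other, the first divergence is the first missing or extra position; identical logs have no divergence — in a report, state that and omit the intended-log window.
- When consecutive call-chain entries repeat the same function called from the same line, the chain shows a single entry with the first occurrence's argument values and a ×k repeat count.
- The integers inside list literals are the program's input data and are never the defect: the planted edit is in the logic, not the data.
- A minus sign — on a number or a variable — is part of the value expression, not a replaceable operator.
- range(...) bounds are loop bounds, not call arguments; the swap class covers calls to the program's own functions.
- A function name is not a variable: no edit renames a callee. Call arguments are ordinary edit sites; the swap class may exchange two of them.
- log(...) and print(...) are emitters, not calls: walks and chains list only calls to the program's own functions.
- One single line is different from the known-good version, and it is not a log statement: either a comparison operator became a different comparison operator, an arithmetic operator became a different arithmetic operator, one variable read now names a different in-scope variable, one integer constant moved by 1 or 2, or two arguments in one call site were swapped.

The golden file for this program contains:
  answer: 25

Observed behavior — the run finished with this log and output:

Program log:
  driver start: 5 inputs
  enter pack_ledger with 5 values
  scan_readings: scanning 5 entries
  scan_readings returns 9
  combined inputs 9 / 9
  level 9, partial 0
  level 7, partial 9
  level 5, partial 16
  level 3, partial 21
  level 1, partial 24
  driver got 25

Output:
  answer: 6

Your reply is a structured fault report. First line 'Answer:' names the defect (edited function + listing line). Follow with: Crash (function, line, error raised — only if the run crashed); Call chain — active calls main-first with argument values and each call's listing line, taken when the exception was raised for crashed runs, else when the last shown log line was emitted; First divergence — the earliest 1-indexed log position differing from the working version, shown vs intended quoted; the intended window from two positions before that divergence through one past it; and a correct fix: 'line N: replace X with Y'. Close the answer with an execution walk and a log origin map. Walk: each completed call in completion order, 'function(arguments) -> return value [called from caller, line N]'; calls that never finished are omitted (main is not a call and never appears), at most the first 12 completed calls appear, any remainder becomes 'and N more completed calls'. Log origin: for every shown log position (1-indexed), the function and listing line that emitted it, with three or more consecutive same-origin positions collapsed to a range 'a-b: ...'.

Answer: the defect is in main at line 29.
Key observation: Every logged value matches the working version; the printed result is what differs.
Call chain: main.
First divergence: there is none — every log position agrees.
Execution walk:
  scan_readings([1, 6, 8, 4, 9]) -> 9  [called from pack_ledger, line 18]
  weigh_samples(-1, 25) -> 25  [called from weigh_samples, line 5]
  weigh_samples(1, 24) -> 25  [called from weigh_samples, line 5]
  weigh_samples(3, 21) -> 25  [called from weigh_samples, line 5]
  weigh_samples(5, 16) -> 25  [called from weigh_samples, line 5]
  weigh_samples(7, 9) -> 25  [called from weigh_samples, line 5]
  weigh_samples(9, 0) -> 25  [called from pack_ledger, line 21]
  pack_ledger([1, 6, 8, 4, 9]) -> 25  [called from main, line 27]
Log line origins:
  1 — main, line 26
  2 — pack_ledger, line 17
  3 — scan_readings, line 8
  4 — scan_readings, line 13
  5 — pack_ledger, line 20
  6-10 — weigh_samples, line 4
  11 — main, line 28
A correct fix: line 29: replace `bound` with `mark`.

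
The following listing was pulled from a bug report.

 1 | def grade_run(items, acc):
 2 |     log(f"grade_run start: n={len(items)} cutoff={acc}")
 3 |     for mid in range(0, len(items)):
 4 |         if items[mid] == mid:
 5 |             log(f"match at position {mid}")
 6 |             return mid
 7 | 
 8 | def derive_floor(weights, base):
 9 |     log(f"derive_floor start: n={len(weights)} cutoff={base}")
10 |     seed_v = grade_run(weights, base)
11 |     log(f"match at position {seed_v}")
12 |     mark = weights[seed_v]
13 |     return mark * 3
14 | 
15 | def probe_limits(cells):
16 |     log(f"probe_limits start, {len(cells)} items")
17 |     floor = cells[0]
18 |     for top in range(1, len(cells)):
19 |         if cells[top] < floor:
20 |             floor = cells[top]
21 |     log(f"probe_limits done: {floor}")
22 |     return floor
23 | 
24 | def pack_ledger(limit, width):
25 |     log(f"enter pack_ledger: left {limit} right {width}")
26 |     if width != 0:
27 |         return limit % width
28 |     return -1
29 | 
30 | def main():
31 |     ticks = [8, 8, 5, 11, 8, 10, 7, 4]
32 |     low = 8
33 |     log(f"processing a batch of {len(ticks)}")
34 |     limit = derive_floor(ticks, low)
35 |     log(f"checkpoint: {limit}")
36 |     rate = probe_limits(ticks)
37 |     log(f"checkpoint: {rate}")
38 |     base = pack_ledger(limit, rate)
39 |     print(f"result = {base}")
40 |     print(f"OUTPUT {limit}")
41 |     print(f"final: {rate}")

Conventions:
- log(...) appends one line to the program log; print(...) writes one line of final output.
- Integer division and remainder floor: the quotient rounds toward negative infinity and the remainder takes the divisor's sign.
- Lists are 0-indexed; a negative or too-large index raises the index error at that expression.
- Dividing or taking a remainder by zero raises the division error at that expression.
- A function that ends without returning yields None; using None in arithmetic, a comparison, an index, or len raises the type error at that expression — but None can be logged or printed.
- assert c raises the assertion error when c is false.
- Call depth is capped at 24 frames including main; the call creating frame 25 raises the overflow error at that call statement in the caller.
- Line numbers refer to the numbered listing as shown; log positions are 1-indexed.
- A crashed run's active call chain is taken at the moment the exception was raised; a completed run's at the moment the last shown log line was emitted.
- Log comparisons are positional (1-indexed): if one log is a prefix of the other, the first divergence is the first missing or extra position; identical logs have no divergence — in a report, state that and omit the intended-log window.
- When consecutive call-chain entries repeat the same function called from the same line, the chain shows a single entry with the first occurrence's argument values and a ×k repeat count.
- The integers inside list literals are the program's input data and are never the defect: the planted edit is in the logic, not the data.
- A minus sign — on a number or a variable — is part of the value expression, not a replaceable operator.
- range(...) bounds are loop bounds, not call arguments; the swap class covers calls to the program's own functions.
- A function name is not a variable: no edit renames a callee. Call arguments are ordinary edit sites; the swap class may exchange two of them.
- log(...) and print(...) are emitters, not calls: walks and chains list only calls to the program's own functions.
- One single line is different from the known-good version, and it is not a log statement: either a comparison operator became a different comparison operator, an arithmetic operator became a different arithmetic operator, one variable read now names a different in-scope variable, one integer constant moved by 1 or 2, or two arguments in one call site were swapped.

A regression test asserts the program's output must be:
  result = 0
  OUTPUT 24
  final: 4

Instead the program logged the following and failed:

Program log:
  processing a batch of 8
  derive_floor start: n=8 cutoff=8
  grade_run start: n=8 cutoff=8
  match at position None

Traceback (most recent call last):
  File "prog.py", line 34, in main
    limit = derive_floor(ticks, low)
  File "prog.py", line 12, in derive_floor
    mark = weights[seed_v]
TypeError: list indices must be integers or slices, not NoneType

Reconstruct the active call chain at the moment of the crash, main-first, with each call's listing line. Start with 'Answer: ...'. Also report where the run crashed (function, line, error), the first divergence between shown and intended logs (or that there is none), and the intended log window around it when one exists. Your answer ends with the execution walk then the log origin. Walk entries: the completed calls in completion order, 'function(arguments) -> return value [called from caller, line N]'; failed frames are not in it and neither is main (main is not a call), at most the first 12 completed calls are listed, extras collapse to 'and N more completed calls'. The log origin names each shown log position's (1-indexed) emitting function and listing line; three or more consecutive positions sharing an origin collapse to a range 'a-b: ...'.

Answer: main -> derive_floor (called at line 34).
The tell: Position 4 is the first bad log line: 'match at position None' should read 'match at position 0'.
Crash: derive_floor, line 12, TypeError.
First divergence: position 4; shown 'match at position None' vs intended 'match at position 0'.
Intended log window:
  2: derive_floor start: n=8 cutoff=8
  3: grade_run start: n=8 cutoff=8
  4: match at position 0
  5: match at position 0
Execution walk:
  grade_run([8, 8, 5, 11, 8, 10, 7, 4], 8) -> None  [called from derive_floor, line 10]
Log line origins:
  1: emitted by main (line 33)
  2: emitted by derive_floor (line 9)
  3: emitted by grade_run (line 2)
  4: emitted by derive_floor (line 11)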